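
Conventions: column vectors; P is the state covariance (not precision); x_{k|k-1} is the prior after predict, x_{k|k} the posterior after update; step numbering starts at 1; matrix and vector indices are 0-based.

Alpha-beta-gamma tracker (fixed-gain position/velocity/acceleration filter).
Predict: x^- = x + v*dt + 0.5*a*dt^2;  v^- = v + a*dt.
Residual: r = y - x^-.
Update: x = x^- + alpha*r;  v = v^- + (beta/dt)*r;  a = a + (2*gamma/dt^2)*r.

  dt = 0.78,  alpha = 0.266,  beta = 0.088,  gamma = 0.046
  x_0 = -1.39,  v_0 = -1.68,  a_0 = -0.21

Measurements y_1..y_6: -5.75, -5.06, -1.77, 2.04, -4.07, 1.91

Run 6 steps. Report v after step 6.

step 1: x_pred=-2.7643  r=-2.9857  x^+=-3.5585  v^+=-2.1807  a^+=-0.6615
step 2: x_pred=-5.4606  r=0.4006  x^+=-5.3541  v^+=-2.6514  a^+=-0.6009
step 3: x_pred=-7.6050  r=5.8350  x^+=-6.0529  v^+=-2.4618  a^+=0.2814
step 4: x_pred=-7.8875  r=9.9275  x^+=-5.2468  v^+=-1.1223  a^+=1.7826
step 5: x_pred=-5.5799  r=1.5099  x^+=-5.1782  v^+=0.4385  a^+=2.0109
step 6: x_pred=-4.2245  r=6.1345  x^+=-2.5927  v^+=2.6991  a^+=2.9386

v_post = 2.6991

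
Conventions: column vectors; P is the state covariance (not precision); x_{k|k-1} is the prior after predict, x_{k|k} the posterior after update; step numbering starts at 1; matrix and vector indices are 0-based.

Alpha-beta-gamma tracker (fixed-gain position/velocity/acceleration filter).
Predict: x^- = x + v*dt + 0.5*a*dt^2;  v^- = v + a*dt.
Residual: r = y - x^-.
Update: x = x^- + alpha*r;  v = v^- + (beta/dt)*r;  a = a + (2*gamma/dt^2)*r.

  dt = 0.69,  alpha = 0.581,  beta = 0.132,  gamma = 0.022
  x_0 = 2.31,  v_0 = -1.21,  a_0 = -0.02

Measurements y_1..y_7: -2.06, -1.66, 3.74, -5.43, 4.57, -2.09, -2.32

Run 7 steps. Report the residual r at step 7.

resid = -1.3045

step 1: x_pred=1.4703  r=-3.5303  x^+=-0.5808  v^+=-1.8992  a^+=-0.3463
step 2: x_pred=-1.9736  r=0.3136  x^+=-1.7914  v^+=-2.0781  a^+=-0.3173
step 3: x_pred=-3.3008  r=7.0408  x^+=0.7899  v^+=-0.9501  a^+=0.3334
step 4: x_pred=0.2137  r=-5.6437  x^+=-3.0653  v^+=-1.7997  a^+=-0.1882
step 5: x_pred=-4.3519  r=8.9219  x^+=0.8317  v^+=-0.2227  a^+=0.6364
step 6: x_pred=0.8296  r=-2.9196  x^+=-0.8667  v^+=-0.3421  a^+=0.3666
step 7: x_pred=-1.0155  r=-1.3045  x^+=-1.7734  v^+=-0.3388  a^+=0.2460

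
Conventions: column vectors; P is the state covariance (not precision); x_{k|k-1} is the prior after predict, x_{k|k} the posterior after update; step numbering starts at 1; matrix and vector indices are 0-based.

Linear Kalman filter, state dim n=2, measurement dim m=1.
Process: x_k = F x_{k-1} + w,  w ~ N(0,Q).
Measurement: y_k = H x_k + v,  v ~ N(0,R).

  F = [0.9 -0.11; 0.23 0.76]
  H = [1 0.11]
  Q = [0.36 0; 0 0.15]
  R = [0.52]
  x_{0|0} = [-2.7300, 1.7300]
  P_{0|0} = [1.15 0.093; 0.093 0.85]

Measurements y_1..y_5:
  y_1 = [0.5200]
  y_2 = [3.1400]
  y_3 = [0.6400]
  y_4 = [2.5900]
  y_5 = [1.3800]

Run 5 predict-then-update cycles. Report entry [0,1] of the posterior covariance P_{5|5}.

step 1: x^-=[-2.6473, 0.6869]  P^-=[1.2834 0.2282; 0.2282 0.7343]  S=[1.8625]  K=[0.7025; 0.1659]  nu=[3.0917]  x^+=[-0.4752, 1.1999]  P^+=[0.3641 0.0111; 0.0111 0.6830]
step 2: x^-=[-0.5597, 0.8026]  P^-=[0.6610 0.0256; 0.0256 0.5677]  S=[1.1935]  K=[0.5562; 0.0738]  nu=[3.6114]  x^+=[1.4489, 1.0691]  P^+=[0.2918 -0.0234; -0.0234 0.5612]
step 3: x^-=[1.1864, 1.1457]  P^-=[0.6078 -0.0019; -0.0019 0.4814]  S=[1.1332]  K=[0.5362; 0.0450]  nu=[-0.6725]  x^+=[0.8259, 1.1154]  P^+=[0.2820 -0.0293; -0.0293 0.4791]
step 4: x^-=[0.6206, 1.0377]  P^-=[0.6000 -0.0010; -0.0010 0.4314]  S=[1.1250]  K=[0.5332; 0.0413]  nu=[1.8553]  x^+=[1.6099, 1.1144]  P^+=[0.2801 -0.0258; -0.0258 0.4295]
step 5: x^-=[1.3263, 1.2172]  P^-=[0.5972 0.0051; 0.0051 0.4039]  S=[1.1232]  K=[0.5322; 0.0441]  nu=[-0.0802]  x^+=[1.2836, 1.2137]  P^+=[0.2791 -0.0213; -0.0213 0.4017]

P_post[0,1] = -0.0213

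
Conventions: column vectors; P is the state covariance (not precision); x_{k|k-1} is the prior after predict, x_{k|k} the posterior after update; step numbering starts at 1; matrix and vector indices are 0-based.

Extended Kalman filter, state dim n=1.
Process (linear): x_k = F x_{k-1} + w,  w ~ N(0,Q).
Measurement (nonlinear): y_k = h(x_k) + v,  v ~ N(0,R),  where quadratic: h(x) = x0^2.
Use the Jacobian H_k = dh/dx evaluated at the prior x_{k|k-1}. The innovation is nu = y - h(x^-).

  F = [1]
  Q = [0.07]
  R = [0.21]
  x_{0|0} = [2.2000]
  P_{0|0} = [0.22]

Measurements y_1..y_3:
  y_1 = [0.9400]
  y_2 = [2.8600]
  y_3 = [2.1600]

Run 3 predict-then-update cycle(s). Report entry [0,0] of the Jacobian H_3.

step 1: x^-=[2.2000]  P^-=[0.2900]  H_jac=[4.4000]  S=[5.8244]  K=[0.2191]  nu=[-3.9000]  x^+=[1.3456]  P^+=[0.0105]
step 2: x^-=[1.3456]  P^-=[0.0805]  H_jac=[2.6912]  S=[0.7927]  K=[0.2731]  nu=[1.0494]  x^+=[1.6322]  P^+=[0.0213]
step 3: x^-=[1.6322]  P^-=[0.0913]  H_jac=[3.2645]  S=[1.1831]  K=[0.2520]  nu=[-0.5042]  x^+=[1.5052]  P^+=[0.0162]

H_jac[0,0] = 3.2645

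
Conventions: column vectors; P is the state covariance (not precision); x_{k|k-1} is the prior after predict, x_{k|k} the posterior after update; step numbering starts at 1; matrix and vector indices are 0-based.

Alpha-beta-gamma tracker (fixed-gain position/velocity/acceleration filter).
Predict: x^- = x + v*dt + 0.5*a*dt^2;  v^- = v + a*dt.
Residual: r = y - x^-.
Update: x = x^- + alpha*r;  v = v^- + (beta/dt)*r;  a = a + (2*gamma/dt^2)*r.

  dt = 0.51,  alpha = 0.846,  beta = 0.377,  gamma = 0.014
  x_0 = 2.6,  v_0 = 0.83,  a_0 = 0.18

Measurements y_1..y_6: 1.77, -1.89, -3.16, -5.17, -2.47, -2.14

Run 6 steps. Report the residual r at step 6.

resid = 1.3240

step 1: x_pred=3.0467  r=-1.2767  x^+=1.9666  v^+=-0.0220  a^+=0.0426
step 2: x_pred=1.9609  r=-3.8509  x^+=-1.2970  v^+=-2.8469  a^+=-0.3720
step 3: x_pred=-2.7973  r=-0.3627  x^+=-3.1041  v^+=-3.3048  a^+=-0.4110
step 4: x_pred=-4.8430  r=-0.3270  x^+=-5.1196  v^+=-3.7561  a^+=-0.4462
step 5: x_pred=-7.0933  r=4.6233  x^+=-3.1820  v^+=-0.5661  a^+=0.0515
step 6: x_pred=-3.4640  r=1.3240  x^+=-2.3439  v^+=0.4389  a^+=0.1940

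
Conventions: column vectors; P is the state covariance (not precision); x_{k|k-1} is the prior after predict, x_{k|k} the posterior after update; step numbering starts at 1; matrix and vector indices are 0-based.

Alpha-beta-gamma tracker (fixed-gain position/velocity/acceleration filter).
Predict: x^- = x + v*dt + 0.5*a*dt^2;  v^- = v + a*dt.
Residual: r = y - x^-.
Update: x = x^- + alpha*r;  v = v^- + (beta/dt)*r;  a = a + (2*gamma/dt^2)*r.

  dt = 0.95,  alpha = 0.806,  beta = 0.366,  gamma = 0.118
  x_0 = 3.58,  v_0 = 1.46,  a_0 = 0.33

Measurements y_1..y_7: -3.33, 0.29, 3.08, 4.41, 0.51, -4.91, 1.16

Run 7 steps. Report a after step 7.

a_post = 0.1338

step 1: x_pred=5.1159  r=-8.4459  x^+=-1.6915  v^+=-1.4804  a^+=-1.8786
step 2: x_pred=-3.9456  r=4.2356  x^+=-0.5317  v^+=-1.6332  a^+=-0.7710
step 3: x_pred=-2.4312  r=5.5112  x^+=2.0108  v^+=-0.2424  a^+=0.6702
step 4: x_pred=2.0830  r=2.3270  x^+=3.9586  v^+=1.2908  a^+=1.2787
step 5: x_pred=5.7618  r=-5.2518  x^+=1.5288  v^+=0.4822  a^+=-0.0946
step 6: x_pred=1.9442  r=-6.8542  x^+=-3.5803  v^+=-2.2484  a^+=-1.8870
step 7: x_pred=-6.5678  r=7.7278  x^+=-0.3392  v^+=-1.0638  a^+=0.1338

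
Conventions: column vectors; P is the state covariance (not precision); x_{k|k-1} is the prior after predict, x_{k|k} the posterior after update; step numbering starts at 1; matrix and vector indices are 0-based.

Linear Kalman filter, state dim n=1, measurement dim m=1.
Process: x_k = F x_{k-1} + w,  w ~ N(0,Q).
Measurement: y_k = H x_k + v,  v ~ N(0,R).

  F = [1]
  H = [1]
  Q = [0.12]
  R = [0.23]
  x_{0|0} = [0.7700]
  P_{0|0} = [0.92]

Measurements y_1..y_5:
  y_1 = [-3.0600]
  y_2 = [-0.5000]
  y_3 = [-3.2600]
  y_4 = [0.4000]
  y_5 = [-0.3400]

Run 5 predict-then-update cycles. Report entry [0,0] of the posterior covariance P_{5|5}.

step 1: x^-=[0.7700]  P^-=[1.0400]  S=[1.2700]  K=[0.8189]  nu=[-3.8300]  x^+=[-2.3664]  P^+=[0.1883]
step 2: x^-=[-2.3664]  P^-=[0.3083]  S=[0.5383]  K=[0.5728]  nu=[1.8664]  x^+=[-1.2974]  P^+=[0.1317]
step 3: x^-=[-1.2974]  P^-=[0.2517]  S=[0.4817]  K=[0.5226]  nu=[-1.9626]  x^+=[-2.3230]  P^+=[0.1202]
step 4: x^-=[-2.3230]  P^-=[0.2402]  S=[0.4702]  K=[0.5108]  nu=[2.7230]  x^+=[-0.9320]  P^+=[0.1175]
step 5: x^-=[-0.9320]  P^-=[0.2375]  S=[0.4675]  K=[0.5080]  nu=[0.5920]  x^+=[-0.6312]  P^+=[0.1168]

P_post[0,0] = 0.1168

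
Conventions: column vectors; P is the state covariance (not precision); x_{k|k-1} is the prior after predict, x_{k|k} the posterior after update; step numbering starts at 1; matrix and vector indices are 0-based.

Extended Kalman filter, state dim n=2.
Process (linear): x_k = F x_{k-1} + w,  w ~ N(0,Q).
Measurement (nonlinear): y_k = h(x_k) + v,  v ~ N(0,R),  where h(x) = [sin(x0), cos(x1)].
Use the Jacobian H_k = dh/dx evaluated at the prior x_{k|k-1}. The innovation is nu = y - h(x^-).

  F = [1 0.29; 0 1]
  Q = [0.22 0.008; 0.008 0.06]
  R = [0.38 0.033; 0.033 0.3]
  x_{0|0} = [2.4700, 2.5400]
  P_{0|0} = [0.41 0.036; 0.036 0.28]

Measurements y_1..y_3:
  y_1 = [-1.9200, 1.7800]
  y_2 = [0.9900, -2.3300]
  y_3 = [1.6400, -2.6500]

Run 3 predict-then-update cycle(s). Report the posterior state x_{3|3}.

step 1: x^-=[3.2066, 2.5400]  P^-=[0.6744 0.1252; 0.1252 0.3400]  H_jac=[-0.9979 0.0000; 0.0000 -0.5660]  S=[1.0516 0.1037; 0.1037 0.4089]  K=[-0.6389 -0.0113; -0.0743 -0.4518]  nu=[-1.8550, 2.6044]  x^+=[4.3624, 1.5012]  P^+=[0.2437 0.0432; 0.0432 0.2438]
step 2: x^-=[4.7978, 1.5012]  P^-=[0.5092 0.1219; 0.1219 0.3038]  H_jac=[0.0853 0.0000; 0.0000 -0.9976]  S=[0.3837 0.0226; 0.0226 0.6023]  K=[0.1254 -0.2066; 0.0569 -0.5053]  nu=[1.9864, -2.3996]  x^+=[5.5427, 2.8267]  P^+=[0.4787 0.0580; 0.0580 0.1501]
step 3: x^-=[6.3624, 2.8267]  P^-=[0.7449 0.1095; 0.1095 0.2101]  H_jac=[0.9969 0.0000; 0.0000 -0.3098]  S=[1.1202 -0.0008; -0.0008 0.3202]  K=[0.6628 -0.1043; 0.0973 -0.2030]  nu=[1.5609, -1.6992]  x^+=[7.5741, 3.3235]  P^+=[0.2492 0.0304; 0.0304 0.1862]

x_post = [7.5741, 3.3235]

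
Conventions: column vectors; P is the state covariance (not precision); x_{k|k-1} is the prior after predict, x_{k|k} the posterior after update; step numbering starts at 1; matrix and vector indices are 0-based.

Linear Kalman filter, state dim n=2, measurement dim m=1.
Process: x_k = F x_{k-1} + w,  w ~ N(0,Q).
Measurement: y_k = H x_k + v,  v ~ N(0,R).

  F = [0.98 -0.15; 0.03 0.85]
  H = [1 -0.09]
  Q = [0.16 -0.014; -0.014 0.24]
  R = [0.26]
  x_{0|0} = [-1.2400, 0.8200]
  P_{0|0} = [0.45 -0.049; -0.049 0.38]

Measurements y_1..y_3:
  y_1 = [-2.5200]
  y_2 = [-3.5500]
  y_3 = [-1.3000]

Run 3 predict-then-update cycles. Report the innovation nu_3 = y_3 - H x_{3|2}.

innov = [1.7650]

step 1: x^-=[-1.3382, 0.6598]  P^-=[0.6151 -0.0898; -0.0898 0.5125]  S=[0.8955]  K=[0.6960; -0.1518]  nu=[-1.1224]  x^+=[-2.1194, 0.8302]  P^+=[0.1814 0.0048; 0.0048 0.4918]
step 2: x^-=[-2.2015, 0.6421]  P^-=[0.3439 -0.0674; -0.0674 0.5957]  S=[0.6208]  K=[0.5637; -0.1949]  nu=[-1.2907]  x^+=[-2.9290, 0.8937]  P^+=[0.1466 0.0008; 0.0008 0.5722]
step 3: x^-=[-3.0045, 0.6718]  P^-=[0.3135 -0.0820; -0.0820 0.6536]  S=[0.5935]  K=[0.5406; -0.2372]  nu=[1.7650]  x^+=[-2.0504, 0.2531]  P^+=[0.1400 -0.0059; -0.0059 0.6202]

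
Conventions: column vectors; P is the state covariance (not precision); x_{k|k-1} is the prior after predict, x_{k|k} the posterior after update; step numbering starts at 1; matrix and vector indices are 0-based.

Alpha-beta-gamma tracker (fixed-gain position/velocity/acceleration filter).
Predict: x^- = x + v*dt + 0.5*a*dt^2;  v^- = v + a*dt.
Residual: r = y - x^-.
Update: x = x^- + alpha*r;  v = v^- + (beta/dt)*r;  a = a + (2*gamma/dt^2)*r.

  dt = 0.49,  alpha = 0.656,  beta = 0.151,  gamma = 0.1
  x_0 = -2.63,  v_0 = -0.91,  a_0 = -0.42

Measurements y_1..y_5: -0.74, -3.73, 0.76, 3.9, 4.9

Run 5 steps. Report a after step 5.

step 1: x_pred=-3.1263  r=2.3863  x^+=-1.5609  v^+=-0.3804  a^+=1.5678
step 2: x_pred=-1.5591  r=-2.1709  x^+=-2.9832  v^+=-0.2812  a^+=-0.2406
step 3: x_pred=-3.1499  r=3.9099  x^+=-0.5850  v^+=0.8058  a^+=3.0163
step 4: x_pred=0.1719  r=3.7281  x^+=2.6176  v^+=3.4326  a^+=6.1217
step 5: x_pred=5.0345  r=-0.1345  x^+=4.9463  v^+=6.3908  a^+=6.0097

a_post = 6.0097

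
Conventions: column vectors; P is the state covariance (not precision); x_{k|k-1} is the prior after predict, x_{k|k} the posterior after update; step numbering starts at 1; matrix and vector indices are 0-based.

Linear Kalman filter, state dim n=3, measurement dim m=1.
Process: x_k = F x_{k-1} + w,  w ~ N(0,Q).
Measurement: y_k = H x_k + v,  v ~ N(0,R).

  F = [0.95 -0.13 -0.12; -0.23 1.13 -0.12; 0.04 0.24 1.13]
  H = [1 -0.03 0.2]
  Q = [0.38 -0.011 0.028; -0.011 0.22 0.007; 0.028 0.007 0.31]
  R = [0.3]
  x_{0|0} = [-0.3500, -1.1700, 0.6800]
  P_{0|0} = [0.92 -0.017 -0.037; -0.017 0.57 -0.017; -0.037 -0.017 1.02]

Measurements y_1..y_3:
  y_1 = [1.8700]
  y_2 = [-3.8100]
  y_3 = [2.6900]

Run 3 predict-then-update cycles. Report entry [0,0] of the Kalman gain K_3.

step 1: x^-=[-0.2620, -1.3232, 0.4736]  P^-=[1.2467 -0.2946 -0.1335; -0.2946 1.0226 0.0036; -0.1335 0.0036 1.6338]  S=[1.5772]  K=[0.7791; -0.2058; 0.1225]  nu=[1.9976]  x^+=[1.2944, -1.7342, 0.7183]  P^+=[0.2893 -0.0417 -0.2840; -0.0417 0.9558 0.0433; -0.2840 0.0433 1.6102]
step 2: x^-=[1.3689, -2.3436, 0.4472]  P^-=[0.7568 -0.2181 -0.5296; -0.2181 1.4732 0.1749; -0.5296 0.1749 2.4186]  S=[0.9541]  K=[0.6891; -0.2383; -0.0536]  nu=[-5.3387]  x^+=[-2.3100, -1.0714, 0.7332]  P^+=[0.3038 -0.0615 -0.4944; -0.0615 1.4191 0.1627; -0.4944 0.1627 2.4158]
step 3: x^-=[-2.1432, -0.7674, 0.4790]  P^-=[0.8459 -0.2957 -0.9029; -0.2957 2.0434 0.3960; -0.9029 0.3960 3.5194]  S=[0.9403]  K=[0.7170; -0.2954; -0.2243]  nu=[4.7144]  x^+=[1.2368, -2.1600, -0.5785]  P^+=[0.3625 -0.0965 -0.7517; -0.0965 1.9613 0.3337; -0.7517 0.3337 3.4721]

K[0,0] = 0.7170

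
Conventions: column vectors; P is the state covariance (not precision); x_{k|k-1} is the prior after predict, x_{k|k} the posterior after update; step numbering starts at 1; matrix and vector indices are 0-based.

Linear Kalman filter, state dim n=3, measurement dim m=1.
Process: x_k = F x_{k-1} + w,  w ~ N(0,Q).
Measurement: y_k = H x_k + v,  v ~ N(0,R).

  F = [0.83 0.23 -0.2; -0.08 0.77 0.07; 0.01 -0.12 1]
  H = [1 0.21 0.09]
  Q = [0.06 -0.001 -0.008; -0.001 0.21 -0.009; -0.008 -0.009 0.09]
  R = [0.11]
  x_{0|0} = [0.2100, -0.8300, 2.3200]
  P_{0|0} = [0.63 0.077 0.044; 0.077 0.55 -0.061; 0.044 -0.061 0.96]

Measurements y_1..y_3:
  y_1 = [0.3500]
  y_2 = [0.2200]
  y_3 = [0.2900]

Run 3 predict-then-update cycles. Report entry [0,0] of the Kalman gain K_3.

step 1: x^-=[-0.4806, -0.4935, 2.4217]  P^-=[0.5819 0.1006 -0.1965; 0.1006 0.5283 -0.0417; -0.1965 -0.0417 1.0733]  S=[0.7292]  K=[0.8027; 0.2849; -0.1490]  nu=[0.7163]  x^+=[0.0944, -0.2894, 2.3150]  P^+=[0.1120 -0.0662 -0.1093; -0.0662 0.4691 -0.0108; -0.1093 -0.0108 1.0571]
step 2: x^-=[-0.4512, -0.0683, 2.3506]  P^-=[0.2163 0.0121 -0.3182; 0.0121 0.5022 0.0209; -0.3182 0.0209 1.1544]  S=[0.3064]  K=[0.6207; 0.3900; -0.6852]  nu=[0.4740]  x^+=[-0.1570, 0.1165, 2.0258]  P^+=[0.0982 -0.0620 -0.1879; -0.0620 0.4556 0.1028; -0.1879 0.1028 1.0106]
step 3: x^-=[-0.5087, 0.2441, 2.0103]  P^-=[0.2214 -0.0076 -0.3453; -0.0076 0.5065 0.1116; -0.3453 0.1116 1.0789]  S=[0.3014]  K=[0.6263; 0.3611; -0.7458]  nu=[0.5665]  x^+=[-0.1539, 0.4487, 1.5878]  P^+=[0.1032 -0.0757 -0.2045; -0.0757 0.4672 0.1928; -0.2045 0.1928 0.9113]

K[0,0] = 0.6263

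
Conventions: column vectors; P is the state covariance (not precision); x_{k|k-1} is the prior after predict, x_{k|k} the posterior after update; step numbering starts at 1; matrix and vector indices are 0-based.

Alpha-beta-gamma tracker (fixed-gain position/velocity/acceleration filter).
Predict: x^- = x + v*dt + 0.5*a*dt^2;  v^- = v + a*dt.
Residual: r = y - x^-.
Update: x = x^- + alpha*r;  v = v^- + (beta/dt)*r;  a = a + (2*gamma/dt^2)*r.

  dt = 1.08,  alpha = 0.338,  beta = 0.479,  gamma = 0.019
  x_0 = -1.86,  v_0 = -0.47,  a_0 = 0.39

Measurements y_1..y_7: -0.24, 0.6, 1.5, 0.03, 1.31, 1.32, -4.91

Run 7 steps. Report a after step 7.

step 1: x_pred=-2.1402  r=1.9002  x^+=-1.4979  v^+=0.7940  a^+=0.4519
step 2: x_pred=-0.3769  r=0.9769  x^+=-0.0467  v^+=1.7153  a^+=0.4837
step 3: x_pred=2.0879  r=-0.5879  x^+=1.8892  v^+=1.9770  a^+=0.4646
step 4: x_pred=4.2952  r=-4.2652  x^+=2.8536  v^+=0.5870  a^+=0.3256
step 5: x_pred=3.6774  r=-2.3674  x^+=2.8772  v^+=-0.1114  a^+=0.2485
step 6: x_pred=2.9019  r=-1.5819  x^+=2.3672  v^+=-0.5446  a^+=0.1970
step 7: x_pred=1.8939  r=-6.8039  x^+=-0.4058  v^+=-3.3495  a^+=-0.0247

a_post = -0.0247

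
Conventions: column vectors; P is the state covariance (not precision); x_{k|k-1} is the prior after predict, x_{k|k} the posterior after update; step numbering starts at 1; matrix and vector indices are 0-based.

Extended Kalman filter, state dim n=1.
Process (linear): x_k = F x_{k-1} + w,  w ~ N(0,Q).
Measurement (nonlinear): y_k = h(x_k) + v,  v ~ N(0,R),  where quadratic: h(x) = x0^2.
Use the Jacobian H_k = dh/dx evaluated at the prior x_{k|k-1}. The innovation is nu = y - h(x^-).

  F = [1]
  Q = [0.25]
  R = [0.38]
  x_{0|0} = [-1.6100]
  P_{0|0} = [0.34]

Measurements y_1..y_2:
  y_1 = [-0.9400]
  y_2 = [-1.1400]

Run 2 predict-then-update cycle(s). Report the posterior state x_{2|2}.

step 1: x^-=[-1.6100]  P^-=[0.5900]  H_jac=[-3.2200]  S=[6.4974]  K=[-0.2924]  nu=[-3.5321]  x^+=[-0.5772]  P^+=[0.0345]
step 2: x^-=[-0.5772]  P^-=[0.2845]  H_jac=[-1.1545]  S=[0.7592]  K=[-0.4326]  nu=[-1.4732]  x^+=[0.0601]  P^+=[0.1424]

x_post = [0.0601]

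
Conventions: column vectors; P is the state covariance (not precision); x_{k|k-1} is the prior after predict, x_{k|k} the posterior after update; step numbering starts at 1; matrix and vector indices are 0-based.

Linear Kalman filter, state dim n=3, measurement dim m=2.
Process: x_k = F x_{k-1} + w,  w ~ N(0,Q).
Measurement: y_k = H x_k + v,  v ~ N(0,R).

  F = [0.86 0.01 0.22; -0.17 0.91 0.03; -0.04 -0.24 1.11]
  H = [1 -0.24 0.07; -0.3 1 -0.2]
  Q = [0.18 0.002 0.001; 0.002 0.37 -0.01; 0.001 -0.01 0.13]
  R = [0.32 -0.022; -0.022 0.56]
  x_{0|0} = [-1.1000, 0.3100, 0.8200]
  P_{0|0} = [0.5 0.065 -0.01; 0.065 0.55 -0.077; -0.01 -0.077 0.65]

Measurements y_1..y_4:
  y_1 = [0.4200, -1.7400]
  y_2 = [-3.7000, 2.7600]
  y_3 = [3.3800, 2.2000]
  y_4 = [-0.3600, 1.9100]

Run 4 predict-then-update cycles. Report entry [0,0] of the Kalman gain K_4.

K[0,0] = 0.5516

step 1: x^-=[-0.7625, 0.4937, 0.8798]  P^-=[0.5783 -0.0264 0.1215; -0.0264 0.8163 -0.1801; 0.1215 -0.1801 1.0065]  S=[0.9860 -0.4819; -0.4819 1.5710]  K=[0.6256 0.0492; 0.0346 0.5581; 0.1277 -0.2268]  nu=[1.2394, -2.2865]  x^+=[-0.0996, -0.7397, 1.5567]  P^+=[0.2183 0.0783 -0.0051; 0.0783 0.3443 0.0450; -0.0051 0.0450 0.8817]
step 2: x^-=[0.2494, -0.6095, 1.9094]  P^-=[0.3838 0.0492 0.1851; 0.0492 0.6405 -0.0079; 0.1851 -0.0079 1.2145]  S=[0.7492 -0.2969; -0.2969 1.2795]  K=[0.5307 0.0427; 0.0596 0.5041; 0.2954 -0.1709]  nu=[-4.2293, 3.8262]  x^+=[-1.8317, 1.0674, 0.0062]  P^+=[0.1839 0.0782 0.0538; 0.0782 0.3305 0.1303; 0.0538 0.1303 1.0818]
step 3: x^-=[-1.5632, 1.2829, -0.1760]  P^-=[0.3907 0.0718 0.2874; 0.0718 0.6324 0.0759; 0.2874 0.0759 1.4095]  S=[0.7572 -0.2883; -0.2883 1.2449]  K=[0.5355 0.0414; 0.0917 0.4997; 0.4347 -0.1341]  nu=[5.2634, 0.4130]  x^+=[1.2724, 1.9716, 2.0567]  P^+=[0.1842 0.0871 0.1025; 0.0871 0.3416 0.1882; 0.1025 0.1882 1.2104]
step 4: x^-=[1.5665, 1.6396, 1.7589]  P^-=[0.4160 0.0908 0.3605; 0.0908 0.6415 0.1266; 0.3605 0.1266 1.5336]  S=[0.7831 -0.2897; -0.2897 1.2385]  K=[0.5516 0.0433; 0.1166 0.5028; 0.5173 -0.1118]  nu=[-1.6561, 1.0921]  x^+=[0.7003, 1.9957, 0.7801]  P^+=[0.1892 0.0952 0.1317; 0.0952 0.3517 0.2206; 0.1317 0.2206 1.2751]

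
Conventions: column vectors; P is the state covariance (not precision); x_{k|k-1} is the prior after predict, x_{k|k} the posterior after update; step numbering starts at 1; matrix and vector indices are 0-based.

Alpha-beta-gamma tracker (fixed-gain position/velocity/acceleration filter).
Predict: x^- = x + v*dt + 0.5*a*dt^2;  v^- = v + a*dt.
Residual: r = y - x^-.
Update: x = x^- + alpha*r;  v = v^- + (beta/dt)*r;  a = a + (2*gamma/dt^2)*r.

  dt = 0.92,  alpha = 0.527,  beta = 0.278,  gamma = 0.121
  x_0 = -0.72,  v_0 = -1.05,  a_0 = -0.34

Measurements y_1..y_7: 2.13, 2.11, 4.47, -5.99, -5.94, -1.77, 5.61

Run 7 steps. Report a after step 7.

a_post = 2.4479

step 1: x_pred=-1.8299  r=3.9599  x^+=0.2570  v^+=-0.1662  a^+=0.7922
step 2: x_pred=0.4393  r=1.6707  x^+=1.3198  v^+=1.0674  a^+=1.2699
step 3: x_pred=2.8392  r=1.6308  x^+=3.6986  v^+=2.7285  a^+=1.7361
step 4: x_pred=6.9436  r=-12.9336  x^+=0.1276  v^+=0.4176  a^+=-1.9618
step 5: x_pred=-0.3185  r=-5.6215  x^+=-3.2810  v^+=-3.0860  a^+=-3.5691
step 6: x_pred=-7.6305  r=5.8605  x^+=-4.5420  v^+=-4.5986  a^+=-1.8935
step 7: x_pred=-9.5741  r=15.1841  x^+=-1.5721  v^+=-1.7524  a^+=2.4479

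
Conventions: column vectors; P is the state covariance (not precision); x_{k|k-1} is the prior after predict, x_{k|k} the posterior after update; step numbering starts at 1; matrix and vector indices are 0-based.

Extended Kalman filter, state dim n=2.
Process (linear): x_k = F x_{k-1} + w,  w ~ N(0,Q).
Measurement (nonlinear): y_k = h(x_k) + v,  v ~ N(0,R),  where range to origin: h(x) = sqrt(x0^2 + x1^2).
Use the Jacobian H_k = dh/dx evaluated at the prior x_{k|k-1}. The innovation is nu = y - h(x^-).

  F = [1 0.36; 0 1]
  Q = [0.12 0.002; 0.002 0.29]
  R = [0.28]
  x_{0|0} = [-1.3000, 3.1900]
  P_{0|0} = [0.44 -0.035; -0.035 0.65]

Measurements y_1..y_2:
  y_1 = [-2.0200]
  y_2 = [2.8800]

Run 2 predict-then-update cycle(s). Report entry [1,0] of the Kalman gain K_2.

step 1: x^-=[-0.1516, 3.1900]  P^-=[0.6190 0.2010; 0.2010 0.9400]  H_jac=[-0.0475 0.9989]  S=[1.2002]  K=[0.1428; 0.7744]  nu=[-5.2136]  x^+=[-0.8961, -0.8472]  P^+=[0.5946 0.0683; 0.0683 0.2203]
step 2: x^-=[-1.2011, -0.8472]  P^-=[0.7923 0.1496; 0.1496 0.5103]  H_jac=[-0.8172 -0.5764]  S=[1.1195]  K=[-0.6553; -0.3719]  nu=[1.4102]  x^+=[-2.1252, -1.3717]  P^+=[0.3115 -0.1233; -0.1233 0.3554]

K[1,0] = -0.3719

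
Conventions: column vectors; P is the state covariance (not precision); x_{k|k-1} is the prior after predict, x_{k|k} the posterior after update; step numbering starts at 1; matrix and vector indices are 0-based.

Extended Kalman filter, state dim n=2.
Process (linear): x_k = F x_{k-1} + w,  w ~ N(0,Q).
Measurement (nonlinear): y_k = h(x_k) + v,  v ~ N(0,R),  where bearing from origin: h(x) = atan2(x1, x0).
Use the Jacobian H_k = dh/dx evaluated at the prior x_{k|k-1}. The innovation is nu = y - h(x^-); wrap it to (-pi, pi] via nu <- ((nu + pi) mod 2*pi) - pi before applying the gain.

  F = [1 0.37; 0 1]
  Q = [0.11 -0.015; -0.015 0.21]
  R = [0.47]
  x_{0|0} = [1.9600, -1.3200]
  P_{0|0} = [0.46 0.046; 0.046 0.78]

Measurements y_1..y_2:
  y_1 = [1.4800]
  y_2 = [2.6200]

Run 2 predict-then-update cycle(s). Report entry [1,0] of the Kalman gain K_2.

K[1,0] = 0.5811

step 1: x^-=[1.4716, -1.3200]  P^-=[0.7108 0.3196; 0.3196 0.9900]  H_jac=[0.3378 0.3766]  S=[0.7728]  K=[0.4664; 0.6221]  nu=[2.2111]  x^+=[2.5029, 0.0556]  P^+=[0.5427 0.0954; 0.0954 0.6909]
step 2: x^-=[2.5235, 0.0556]  P^-=[0.8179 0.3360; 0.3360 0.9009]  H_jac=[-0.0087 0.3961]  S=[0.6091]  K=[0.2068; 0.5811]  nu=[2.5980]  x^+=[3.0607, 1.5651]  P^+=[0.7918 0.2628; 0.2628 0.6953]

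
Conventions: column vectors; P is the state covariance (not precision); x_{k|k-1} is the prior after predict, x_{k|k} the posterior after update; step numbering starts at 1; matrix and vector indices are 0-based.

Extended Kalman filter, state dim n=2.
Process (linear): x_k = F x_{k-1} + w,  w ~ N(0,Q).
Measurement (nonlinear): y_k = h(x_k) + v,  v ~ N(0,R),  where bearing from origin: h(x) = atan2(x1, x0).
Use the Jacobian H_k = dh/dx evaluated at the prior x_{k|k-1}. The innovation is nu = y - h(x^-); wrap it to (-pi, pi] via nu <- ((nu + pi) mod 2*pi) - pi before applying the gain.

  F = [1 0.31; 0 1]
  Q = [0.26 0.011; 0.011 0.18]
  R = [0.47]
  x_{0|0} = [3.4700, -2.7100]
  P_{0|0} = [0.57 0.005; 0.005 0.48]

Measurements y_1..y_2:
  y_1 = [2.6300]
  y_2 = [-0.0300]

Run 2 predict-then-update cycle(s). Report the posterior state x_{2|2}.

step 1: x^-=[2.6299, -2.7100]  P^-=[0.8792 0.1648; 0.1648 0.6600]  H_jac=[0.1900 0.1844]  S=[0.5358]  K=[0.3686; 0.2856]  nu=[-2.8528]  x^+=[1.5784, -3.5249]  P^+=[0.8064 0.1084; 0.1084 0.6163]
step 2: x^-=[0.4857, -3.5249]  P^-=[1.1929 0.3104; 0.3104 0.7963]  H_jac=[0.2784 0.0384]  S=[0.5703]  K=[0.6033; 0.2051]  nu=[1.4039]  x^+=[1.3326, -3.2369]  P^+=[0.9853 0.2399; 0.2399 0.7723]

x_post = [1.3326, -3.2369]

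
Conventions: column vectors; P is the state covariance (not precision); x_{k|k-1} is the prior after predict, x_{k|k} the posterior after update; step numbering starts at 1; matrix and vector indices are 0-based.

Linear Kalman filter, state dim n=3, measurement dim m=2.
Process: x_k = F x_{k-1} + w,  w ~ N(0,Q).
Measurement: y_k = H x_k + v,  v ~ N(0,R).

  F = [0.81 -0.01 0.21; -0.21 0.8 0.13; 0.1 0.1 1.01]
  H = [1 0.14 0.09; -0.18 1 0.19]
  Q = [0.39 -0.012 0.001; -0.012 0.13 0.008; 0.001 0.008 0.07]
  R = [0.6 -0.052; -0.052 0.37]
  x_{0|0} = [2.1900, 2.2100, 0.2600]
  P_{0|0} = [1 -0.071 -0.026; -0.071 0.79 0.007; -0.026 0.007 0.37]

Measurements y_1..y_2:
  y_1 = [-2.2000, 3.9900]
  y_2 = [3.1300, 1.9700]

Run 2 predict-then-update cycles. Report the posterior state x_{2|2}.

x_post = [1.0389, 2.3268, 1.2059]

step 1: x^-=[1.8064, 1.3419, 0.7026]  P^-=[1.0548 -0.2249 0.1323; -0.2249 0.7127 0.1055; 0.1323 0.1055 0.4601]  S=[1.6360 -0.3182; -0.3182 1.2455]  K=[0.6018 -0.1591; 0.0527 0.6343; 0.1490 0.1739]  nu=[-4.2575, 2.8398]  x^+=[-1.2077, 2.9188, 0.5619]  P^+=[0.3698 -0.0323 0.0458; -0.0323 0.2283 -0.0117; 0.0458 -0.0117 0.4026]
step 2: x^-=[-0.8894, 2.6617, 0.7387]  P^-=[0.6665 -0.0859 0.1518; -0.0859 0.3052 0.0508; 0.1518 0.0508 0.4929]  S=[1.2811 -0.1722; -0.1722 0.7544]  K=[0.5055 -0.1192; 0.0297 0.4446; 0.1852 0.1975]  nu=[3.5803, -0.9922]  x^+=[1.0389, 2.3268, 1.2059]  P^+=[0.3076 -0.0270 0.0630; -0.0270 0.1595 -0.0073; 0.0630 -0.0073 0.4321]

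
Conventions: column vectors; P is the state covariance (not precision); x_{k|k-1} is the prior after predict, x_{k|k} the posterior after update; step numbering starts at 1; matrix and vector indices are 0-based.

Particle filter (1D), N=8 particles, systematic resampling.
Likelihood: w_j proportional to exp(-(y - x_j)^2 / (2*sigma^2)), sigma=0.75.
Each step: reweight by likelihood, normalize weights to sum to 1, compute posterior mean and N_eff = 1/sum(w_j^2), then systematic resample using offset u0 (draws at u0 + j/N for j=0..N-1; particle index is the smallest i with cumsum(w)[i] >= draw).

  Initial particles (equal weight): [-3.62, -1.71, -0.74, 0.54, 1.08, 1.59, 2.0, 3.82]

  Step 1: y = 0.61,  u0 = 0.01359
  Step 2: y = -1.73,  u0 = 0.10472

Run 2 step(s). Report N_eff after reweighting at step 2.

step 1: w=[0.0000, 0.0032, 0.0753, 0.3787, 0.3125, 0.1620, 0.0683, 0.0000]  mean=0.8752  Neff=3.6013  idx=[2, 3, 3, 3, 4, 4, 4, 5]
step 2: w=[0.9259, 0.0227, 0.0227, 0.0227, 0.0020, 0.0020, 0.0020, 0.0001]  mean=-0.6418  Neff=1.1644  idx=[0, 0, 0, 0, 0, 0, 0, 3]

N_eff = 1.1644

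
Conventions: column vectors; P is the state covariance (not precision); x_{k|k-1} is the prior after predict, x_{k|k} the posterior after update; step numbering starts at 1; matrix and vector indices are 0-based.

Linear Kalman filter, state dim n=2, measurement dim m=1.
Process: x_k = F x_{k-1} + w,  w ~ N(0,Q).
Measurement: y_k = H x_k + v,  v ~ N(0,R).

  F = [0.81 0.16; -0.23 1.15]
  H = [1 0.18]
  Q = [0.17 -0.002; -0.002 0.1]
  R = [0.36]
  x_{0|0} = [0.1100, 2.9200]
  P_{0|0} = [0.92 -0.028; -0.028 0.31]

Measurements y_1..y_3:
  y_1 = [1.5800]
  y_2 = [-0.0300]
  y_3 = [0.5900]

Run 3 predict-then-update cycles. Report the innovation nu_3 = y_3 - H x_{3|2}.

step 1: x^-=[0.5563, 3.3327]  P^-=[0.7743 -0.1414; -0.1414 0.5735]  S=[1.1020]  K=[0.6795; -0.0347]  nu=[0.4238]  x^+=[0.8443, 3.3180]  P^+=[0.2654 -0.1155; -0.1155 0.5721]
step 2: x^-=[1.2148, 3.6215]  P^-=[0.3289 -0.0495; -0.0495 0.9318]  S=[0.7012]  K=[0.4563; 0.1686]  nu=[-1.8966]  x^+=[0.3494, 3.3017]  P^+=[0.1829 -0.1034; -0.1034 0.9118]
step 3: x^-=[0.8113, 3.7166]  P^-=[0.2865 0.0392; 0.0392 1.3703]  S=[0.7050]  K=[0.4164; 0.4054]  nu=[-0.8903]  x^+=[0.4406, 3.3557]  P^+=[0.1643 -0.0798; -0.0798 1.2544]

innov = [-0.8903]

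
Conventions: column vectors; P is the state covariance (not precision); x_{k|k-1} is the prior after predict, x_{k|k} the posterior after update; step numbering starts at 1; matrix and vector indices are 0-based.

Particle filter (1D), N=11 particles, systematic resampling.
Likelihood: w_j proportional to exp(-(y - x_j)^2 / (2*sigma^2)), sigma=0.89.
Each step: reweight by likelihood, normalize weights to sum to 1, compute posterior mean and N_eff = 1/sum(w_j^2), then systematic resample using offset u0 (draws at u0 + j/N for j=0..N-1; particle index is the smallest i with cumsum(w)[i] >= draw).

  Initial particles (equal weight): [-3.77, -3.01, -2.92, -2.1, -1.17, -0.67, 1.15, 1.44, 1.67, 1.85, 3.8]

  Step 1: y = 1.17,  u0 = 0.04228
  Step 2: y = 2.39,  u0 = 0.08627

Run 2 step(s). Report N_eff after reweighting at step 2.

N_eff = 10.2352

step 1: w=[0.0000, 0.0000, 0.0000, 0.0003, 0.0085, 0.0317, 0.2688, 0.2568, 0.2296, 0.2008, 0.0034]  mean=1.4150  Neff=4.3039  idx=[6, 6, 6, 7, 7, 7, 8, 8, 8, 9, 9]
step 2: w=[0.0569, 0.0569, 0.0569, 0.0849, 0.0849, 0.0849, 0.1082, 0.1082, 0.1082, 0.1249, 0.1249]  mean=1.5676  Neff=10.2352  idx=[1, 3, 4, 5, 6, 7, 7, 8, 9, 10, 10]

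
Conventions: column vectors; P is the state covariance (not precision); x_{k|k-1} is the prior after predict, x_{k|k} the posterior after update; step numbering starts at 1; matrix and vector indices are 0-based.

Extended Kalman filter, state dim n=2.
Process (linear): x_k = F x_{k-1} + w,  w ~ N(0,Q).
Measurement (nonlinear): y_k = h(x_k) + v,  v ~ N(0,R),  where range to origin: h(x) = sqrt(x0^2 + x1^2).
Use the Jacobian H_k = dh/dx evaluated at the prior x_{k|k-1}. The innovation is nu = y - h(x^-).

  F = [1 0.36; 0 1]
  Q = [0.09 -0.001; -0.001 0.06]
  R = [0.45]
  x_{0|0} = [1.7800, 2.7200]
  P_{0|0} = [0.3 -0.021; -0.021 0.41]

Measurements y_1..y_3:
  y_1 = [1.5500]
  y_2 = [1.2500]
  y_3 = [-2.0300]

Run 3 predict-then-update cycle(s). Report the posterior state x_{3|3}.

step 1: x^-=[2.7592, 2.7200]  P^-=[0.4280 0.1256; 0.1256 0.4700]  H_jac=[0.7121 0.7020]  S=[1.0243]  K=[0.3837; 0.4095]  nu=[-2.3245]  x^+=[1.8674, 1.7682]  P^+=[0.2772 -0.0353; -0.0353 0.2983]
step 2: x^-=[2.5039, 1.7682]  P^-=[0.3805 0.0711; 0.0711 0.3583]  H_jac=[0.8169 0.5768]  S=[0.8901]  K=[0.3952; 0.2974]  nu=[-1.8154]  x^+=[1.7864, 1.2283]  P^+=[0.2414 -0.0336; -0.0336 0.2795]
step 3: x^-=[2.2286, 1.2283]  P^-=[0.3435 0.0661; 0.0661 0.3395]  H_jac=[0.8758 0.4827]  S=[0.8484]  K=[0.3922; 0.2614]  nu=[-4.5747]  x^+=[0.4346, 0.0326]  P^+=[0.2130 -0.0209; -0.0209 0.2816]

x_post = [0.4346, 0.0326]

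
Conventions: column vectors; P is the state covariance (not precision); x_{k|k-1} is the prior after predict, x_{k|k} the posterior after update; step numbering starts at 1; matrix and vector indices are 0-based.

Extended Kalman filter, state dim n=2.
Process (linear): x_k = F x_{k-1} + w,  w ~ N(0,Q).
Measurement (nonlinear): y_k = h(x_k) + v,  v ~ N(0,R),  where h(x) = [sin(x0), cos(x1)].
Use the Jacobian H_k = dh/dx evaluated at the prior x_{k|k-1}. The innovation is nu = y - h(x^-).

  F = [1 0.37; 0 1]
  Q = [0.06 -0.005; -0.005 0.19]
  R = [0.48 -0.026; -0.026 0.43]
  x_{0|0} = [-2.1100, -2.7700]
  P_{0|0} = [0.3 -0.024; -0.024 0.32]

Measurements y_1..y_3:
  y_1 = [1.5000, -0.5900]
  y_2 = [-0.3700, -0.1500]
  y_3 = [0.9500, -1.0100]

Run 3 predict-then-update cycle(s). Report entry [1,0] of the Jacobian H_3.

step 1: x^-=[-3.1349, -2.7700]  P^-=[0.3860 0.0894; 0.0894 0.5100]  H_jac=[-1.0000 0.0000; 0.0000 0.3631]  S=[0.8660 -0.0585; -0.0585 0.4972]  K=[-0.4449 0.0130; -0.0787 0.3632]  nu=[1.5067, 0.3418]  x^+=[-3.8008, -2.7645]  P^+=[0.2139 0.0472; 0.0472 0.4357]
step 2: x^-=[-4.8236, -2.7645]  P^-=[0.3685 0.2034; 0.2034 0.6257]  H_jac=[0.1110 0.0000; 0.0000 0.3682]  S=[0.4845 -0.0177; -0.0177 0.5148]  K=[0.0898 0.1486; 0.0630 0.4497]  nu=[-1.3638, 0.7797]  x^+=[-4.8303, -2.4998]  P^+=[0.3537 0.1672; 0.1672 0.5207]
step 3: x^-=[-5.7552, -2.4998]  P^-=[0.6087 0.3548; 0.3548 0.7107]  H_jac=[0.8638 0.0000; 0.0000 0.5986]  S=[0.9342 0.1575; 0.1575 0.6847]  K=[0.5311 0.1881; 0.2324 0.5679]  nu=[0.4462, -0.2090]  x^+=[-5.5575, -2.5148]  P^+=[0.2895 0.1120; 0.1120 0.3978]

H_jac[1,0] = 0.0000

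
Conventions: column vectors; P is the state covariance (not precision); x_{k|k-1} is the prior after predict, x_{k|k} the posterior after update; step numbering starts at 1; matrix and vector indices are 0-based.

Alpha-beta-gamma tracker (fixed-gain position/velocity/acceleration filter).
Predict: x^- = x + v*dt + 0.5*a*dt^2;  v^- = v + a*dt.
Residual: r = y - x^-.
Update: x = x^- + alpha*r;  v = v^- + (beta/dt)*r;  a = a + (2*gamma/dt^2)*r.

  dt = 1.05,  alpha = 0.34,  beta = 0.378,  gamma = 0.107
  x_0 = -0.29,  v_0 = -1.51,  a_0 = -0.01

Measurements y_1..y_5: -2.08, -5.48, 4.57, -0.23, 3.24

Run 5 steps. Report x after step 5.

step 1: x_pred=-1.8810  r=-0.1990  x^+=-1.9487  v^+=-1.5921  a^+=-0.0486
step 2: x_pred=-3.6472  r=-1.8328  x^+=-4.2704  v^+=-2.3030  a^+=-0.4044
step 3: x_pred=-6.9114  r=11.4814  x^+=-3.0077  v^+=1.4057  a^+=1.8242
step 4: x_pred=-0.5261  r=0.2961  x^+=-0.4254  v^+=3.4278  a^+=1.8817
step 5: x_pred=4.2110  r=-0.9710  x^+=3.8808  v^+=5.0540  a^+=1.6932

x_post = 3.8808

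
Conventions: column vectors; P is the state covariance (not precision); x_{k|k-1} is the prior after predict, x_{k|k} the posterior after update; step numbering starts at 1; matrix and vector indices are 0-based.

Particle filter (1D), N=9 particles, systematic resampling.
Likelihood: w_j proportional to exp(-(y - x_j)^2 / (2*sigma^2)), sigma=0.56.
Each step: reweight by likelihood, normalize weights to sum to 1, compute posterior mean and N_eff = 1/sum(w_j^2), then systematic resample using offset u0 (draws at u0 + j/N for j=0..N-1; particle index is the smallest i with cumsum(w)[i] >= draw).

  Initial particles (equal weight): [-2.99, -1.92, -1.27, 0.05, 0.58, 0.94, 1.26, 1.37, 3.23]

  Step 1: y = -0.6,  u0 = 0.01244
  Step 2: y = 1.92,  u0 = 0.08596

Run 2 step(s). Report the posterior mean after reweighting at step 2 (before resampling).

step 1: w=[0.0001, 0.0519, 0.4079, 0.4254, 0.0906, 0.0190, 0.0034, 0.0017, 0.0000]  mean=-0.5196  Neff=2.7882  idx=[1, 2, 2, 2, 2, 3, 3, 3, 4]
step 2: w=[0.0000, 0.0000, 0.0000, 0.0000, 0.0000, 0.0553, 0.0553, 0.0553, 0.8340]  mean=0.4920  Neff=1.4191  idx=[6, 8, 8, 8, 8, 8, 8, 8, 8]

post_mean = 0.4920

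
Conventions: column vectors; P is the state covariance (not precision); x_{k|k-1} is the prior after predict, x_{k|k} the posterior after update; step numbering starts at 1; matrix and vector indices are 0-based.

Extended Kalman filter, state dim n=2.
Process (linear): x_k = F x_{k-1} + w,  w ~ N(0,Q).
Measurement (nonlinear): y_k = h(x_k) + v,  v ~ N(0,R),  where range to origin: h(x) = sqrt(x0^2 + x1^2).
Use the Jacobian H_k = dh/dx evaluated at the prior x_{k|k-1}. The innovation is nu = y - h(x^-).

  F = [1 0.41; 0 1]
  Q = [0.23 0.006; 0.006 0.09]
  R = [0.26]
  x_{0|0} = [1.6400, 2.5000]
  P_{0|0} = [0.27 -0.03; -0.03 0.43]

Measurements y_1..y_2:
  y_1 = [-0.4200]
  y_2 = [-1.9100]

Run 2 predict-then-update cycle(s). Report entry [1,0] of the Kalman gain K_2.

step 1: x^-=[2.6650, 2.5000]  P^-=[0.5477 0.1523; 0.1523 0.5200]  H_jac=[0.7293 0.6842]  S=[0.9467]  K=[0.5320; 0.4931]  nu=[-4.0741]  x^+=[0.4977, 0.4910]  P^+=[0.2798 -0.0961; -0.0961 0.2898]
step 2: x^-=[0.6990, 0.4910]  P^-=[0.4797 0.0288; 0.0288 0.3798]  H_jac=[0.8183 0.5748]  S=[0.7337]  K=[0.5575; 0.3296]  nu=[-2.7642]  x^+=[-0.8421, -0.4201]  P^+=[0.2516 -0.1061; -0.1061 0.3001]

K[1,0] = 0.3296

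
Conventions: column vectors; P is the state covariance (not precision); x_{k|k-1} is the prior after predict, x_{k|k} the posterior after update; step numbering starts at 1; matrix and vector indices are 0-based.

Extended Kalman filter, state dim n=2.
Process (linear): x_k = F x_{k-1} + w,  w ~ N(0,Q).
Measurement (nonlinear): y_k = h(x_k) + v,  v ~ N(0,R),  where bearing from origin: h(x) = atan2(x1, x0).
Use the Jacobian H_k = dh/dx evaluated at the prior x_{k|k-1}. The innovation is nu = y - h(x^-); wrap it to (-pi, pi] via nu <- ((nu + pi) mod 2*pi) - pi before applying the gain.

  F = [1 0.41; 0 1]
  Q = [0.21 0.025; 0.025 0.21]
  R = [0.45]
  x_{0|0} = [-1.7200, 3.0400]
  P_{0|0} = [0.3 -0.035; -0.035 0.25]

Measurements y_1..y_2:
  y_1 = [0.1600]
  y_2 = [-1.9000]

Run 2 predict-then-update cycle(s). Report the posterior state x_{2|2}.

x_post = [2.4920, 3.2046]

step 1: x^-=[-0.4736, 3.0400]  P^-=[0.5233 0.0925; 0.0925 0.4600]  H_jac=[-0.3212 -0.0500]  S=[0.5081]  K=[-0.3399; -0.1038]  nu=[-1.5653]  x^+=[0.0584, 3.2024]  P^+=[0.4646 0.0746; 0.0746 0.4545]
step 2: x^-=[1.3714, 3.2024]  P^-=[0.8122 0.2859; 0.2859 0.6645]  H_jac=[-0.2639 0.1130]  S=[0.4980]  K=[-0.3655; -0.0007]  nu=[-3.0662]  x^+=[2.4920, 3.2046]  P^+=[0.7457 0.2858; 0.2858 0.6645]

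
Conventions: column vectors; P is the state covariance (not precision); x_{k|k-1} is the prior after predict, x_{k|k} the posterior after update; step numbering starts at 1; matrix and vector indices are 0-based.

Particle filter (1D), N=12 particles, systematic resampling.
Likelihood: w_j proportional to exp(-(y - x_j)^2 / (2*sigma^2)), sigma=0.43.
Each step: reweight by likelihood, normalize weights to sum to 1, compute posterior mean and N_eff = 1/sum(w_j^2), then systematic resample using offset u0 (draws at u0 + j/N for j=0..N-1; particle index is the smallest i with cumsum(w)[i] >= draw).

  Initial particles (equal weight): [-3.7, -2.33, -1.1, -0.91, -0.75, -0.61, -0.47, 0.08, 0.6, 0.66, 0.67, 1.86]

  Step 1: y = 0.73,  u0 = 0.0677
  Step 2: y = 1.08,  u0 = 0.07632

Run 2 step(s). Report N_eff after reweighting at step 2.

step 1: w=[0.0000, 0.0000, 0.0000, 0.0002, 0.0008, 0.0023, 0.0061, 0.0962, 0.2882, 0.2977, 0.2988, 0.0095]  mean=0.5899  Neff=3.6990  idx=[7, 8, 8, 8, 9, 9, 9, 9, 10, 10, 10, 10]
step 2: w=[0.0100, 0.0801, 0.0801, 0.0801, 0.0927, 0.0927, 0.0927, 0.0927, 0.0948, 0.0948, 0.0948, 0.0948]  mean=0.6436  Neff=11.1587  idx=[1, 2, 3, 4, 5, 6, 7, 8, 9, 10, 11, 11]

N_eff = 11.1587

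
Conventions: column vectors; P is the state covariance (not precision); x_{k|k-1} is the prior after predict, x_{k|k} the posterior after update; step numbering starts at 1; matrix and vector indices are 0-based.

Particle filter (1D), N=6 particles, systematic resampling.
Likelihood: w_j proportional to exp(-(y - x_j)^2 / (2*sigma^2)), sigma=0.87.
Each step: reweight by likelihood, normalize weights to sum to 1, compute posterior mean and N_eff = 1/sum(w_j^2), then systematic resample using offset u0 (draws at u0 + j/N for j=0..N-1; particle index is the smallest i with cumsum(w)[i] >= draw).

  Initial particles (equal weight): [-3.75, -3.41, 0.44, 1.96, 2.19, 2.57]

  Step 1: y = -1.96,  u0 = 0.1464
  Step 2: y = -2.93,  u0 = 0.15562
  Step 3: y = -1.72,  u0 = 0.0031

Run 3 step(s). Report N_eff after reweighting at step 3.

step 1: w=[0.3072, 0.6359, 0.0568, 0.0001, 0.0000, 0.0000]  mean=-3.2952  Neff=1.9921  idx=[0, 1, 1, 1, 1, 2]
step 2: w=[0.1573, 0.2106, 0.2106, 0.2106, 0.2106, 0.0001]  mean=-3.4630  Neff=4.9451  idx=[0, 1, 2, 3, 4, 4]
step 3: w=[0.0798, 0.1840, 0.1840, 0.1840, 0.1840, 0.1840]  mean=-3.4371  Neff=5.6909  idx=[0, 1, 2, 3, 4, 5]

N_eff = 5.6909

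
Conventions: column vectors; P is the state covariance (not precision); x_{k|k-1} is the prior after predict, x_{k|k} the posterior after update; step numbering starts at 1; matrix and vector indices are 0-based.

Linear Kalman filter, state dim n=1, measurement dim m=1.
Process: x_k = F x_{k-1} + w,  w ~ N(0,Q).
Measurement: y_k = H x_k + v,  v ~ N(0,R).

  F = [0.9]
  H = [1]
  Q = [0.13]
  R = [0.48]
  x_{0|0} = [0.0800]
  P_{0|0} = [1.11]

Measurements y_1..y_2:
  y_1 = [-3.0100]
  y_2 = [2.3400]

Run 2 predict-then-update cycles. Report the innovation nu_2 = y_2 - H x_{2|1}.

innov = [4.1667]

step 1: x^-=[0.0720]  P^-=[1.0291]  S=[1.5091]  K=[0.6819]  nu=[-3.0820]  x^+=[-2.0297]  P^+=[0.3273]
step 2: x^-=[-1.8267]  P^-=[0.3951]  S=[0.8751]  K=[0.4515]  nu=[4.1667]  x^+=[0.0546]  P^+=[0.2167]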